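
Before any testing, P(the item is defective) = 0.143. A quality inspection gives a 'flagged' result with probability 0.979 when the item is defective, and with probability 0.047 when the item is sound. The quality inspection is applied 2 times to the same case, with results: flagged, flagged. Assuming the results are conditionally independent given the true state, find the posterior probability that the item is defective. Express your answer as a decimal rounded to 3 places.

Let H be the event that the item is defective; start with P(H) = 0.143. P('flagged'|H) = 0.979, P('flagged'|¬H) = 0.047.
Update on result 1 ('flagged'): P(H) ← 0.979·0.1430 / (0.979·0.1430 + 0.047·0.8570) = 0.14000/0.18028 = 0.7766.
Update on result 2 ('flagged'): P(H) ← 0.979·0.7766 / (0.979·0.7766 + 0.047·0.2234) = 0.76026/0.77076 = 0.9864.

Posterior P(H) ≈ 0.986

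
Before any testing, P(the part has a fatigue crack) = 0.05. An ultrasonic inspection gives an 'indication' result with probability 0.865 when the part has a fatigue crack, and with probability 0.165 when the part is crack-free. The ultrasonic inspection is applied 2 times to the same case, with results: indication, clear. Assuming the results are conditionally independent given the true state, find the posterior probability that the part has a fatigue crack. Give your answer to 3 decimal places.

With H the event that the part has a fatigue crack, the joint likelihood of the observed sequence is P(data|H) = 0.865·0.135 = 0.11678 and P(data|¬H) = 0.165·0.835 = 0.13778.
Bayes: P(H|data) = 0.05·0.11678 / (0.05·0.11678 + 0.95·0.13778) = 0.0058388/0.13673 = 0.0427.

Posterior P(H) ≈ 0.043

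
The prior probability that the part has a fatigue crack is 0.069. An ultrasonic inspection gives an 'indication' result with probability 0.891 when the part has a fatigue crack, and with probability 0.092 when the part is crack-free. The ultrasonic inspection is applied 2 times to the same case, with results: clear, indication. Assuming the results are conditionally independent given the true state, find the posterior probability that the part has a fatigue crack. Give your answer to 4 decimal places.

Posterior P(H) ≈ 0.0793

Let H be the event that the part has a fatigue crack; start with P(H) = 0.069. P('indication'|H) = 0.891, P('indication'|¬H) = 0.092.
Update on result 1 ('clear'): P(H) ← 0.109·0.0690 / (0.109·0.0690 + 0.908·0.9310) = 0.0075210/0.85287 = 0.0088.
Update on result 2 ('indication'): P(H) ← 0.891·0.0088 / (0.891·0.0088 + 0.092·0.9912) = 0.0078573/0.099046 = 0.0793.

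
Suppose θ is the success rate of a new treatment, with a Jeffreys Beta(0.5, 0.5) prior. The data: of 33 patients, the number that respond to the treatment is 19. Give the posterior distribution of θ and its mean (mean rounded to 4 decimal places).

Observing 19 successes and 14 failures updates Beta(0.5, 0.5) by adding the success and failure counts to the two shape parameters: α = 0.5+19 = 19.5, β = 0.5+14 = 14.5.
Posterior mean = α/(α+β) = 19.5/34 = 0.5735.

Posterior: Beta(19.5, 14.5); mean ≈ 0.5735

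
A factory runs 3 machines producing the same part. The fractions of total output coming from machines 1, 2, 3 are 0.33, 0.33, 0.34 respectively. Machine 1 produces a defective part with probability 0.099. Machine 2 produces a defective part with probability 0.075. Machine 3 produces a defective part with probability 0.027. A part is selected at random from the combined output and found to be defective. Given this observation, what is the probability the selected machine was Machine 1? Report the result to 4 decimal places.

Posterior probability ≈ 0.4905

P(defective|M1) = 0.099; P(defective|M2) = 0.075; P(defective|M3) = 0.027.
Prior × likelihood for each source: 0.33·0.099=0.03267, 0.33·0.075=0.02475, 0.34·0.027=0.009180. Summing gives P(defective) = 0.066600.
P(Machine 1 | defective) = 0.03267 / 0.066600 = 0.4905.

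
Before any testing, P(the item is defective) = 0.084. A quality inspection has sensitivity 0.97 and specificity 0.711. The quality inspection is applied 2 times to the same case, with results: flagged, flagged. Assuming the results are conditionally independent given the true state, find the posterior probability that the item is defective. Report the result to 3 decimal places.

With H the event that the item is defective, the joint likelihood of the observed sequence is P(data|H) = 0.97·0.97 = 0.94090 and P(data|¬H) = 0.289·0.289 = 0.083521.
Bayes: P(H|data) = 0.084·0.94090 / (0.084·0.94090 + 0.916·0.083521) = 0.079036/0.15554 = 0.5081.

Posterior P(H) ≈ 0.508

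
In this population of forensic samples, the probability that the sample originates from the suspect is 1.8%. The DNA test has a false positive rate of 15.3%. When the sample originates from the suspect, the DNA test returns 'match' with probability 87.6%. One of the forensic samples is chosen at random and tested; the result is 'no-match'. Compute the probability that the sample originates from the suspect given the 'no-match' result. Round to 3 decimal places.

P(H | E) ≈ 0.003

Let H be the event that the sample originates from the suspect. P(H) = 0.018, so P(¬H) = 0.982. With E the 'no-match' result, P(E|H) = 0.124 and P(E|¬H) = 0.847.
P(E) = 0.124·0.018 + 0.847·0.982 = 0.0022320 + 0.83175 = 0.83399.
By Bayes' theorem, P(H|E) = 0.0022320 / 0.83399 = 0.003.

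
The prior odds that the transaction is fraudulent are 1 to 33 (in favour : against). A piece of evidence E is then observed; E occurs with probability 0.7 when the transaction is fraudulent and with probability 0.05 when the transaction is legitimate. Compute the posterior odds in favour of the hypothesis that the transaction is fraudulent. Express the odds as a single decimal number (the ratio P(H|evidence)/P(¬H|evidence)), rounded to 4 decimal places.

Posterior odds ≈ 0.4242

Prior odds = 1/33 = 0.030303. In log-odds, ln(0.030303) = -3.4965.
Add log likelihood ratio: ln(14.000) = 2.6391.
Posterior log-odds = -0.85745, so posterior odds = exp(-0.85745) = 0.42424.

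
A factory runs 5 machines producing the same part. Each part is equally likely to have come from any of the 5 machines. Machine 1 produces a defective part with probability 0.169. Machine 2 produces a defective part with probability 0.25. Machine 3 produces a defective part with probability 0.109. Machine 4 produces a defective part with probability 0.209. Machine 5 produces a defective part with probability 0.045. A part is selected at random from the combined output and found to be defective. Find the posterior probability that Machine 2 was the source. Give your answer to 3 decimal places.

Posterior probability ≈ 0.320

P(defective|M1) = 0.169; P(defective|M2) = 0.25; P(defective|M3) = 0.109; P(defective|M4) = 0.209; P(defective|M5) = 0.045.
Prior × likelihood for each source: 0.2·0.169=0.03380, 0.2·0.25=0.05000, 0.2·0.109=0.02180, 0.2·0.209=0.04180, 0.2·0.045=0.009000. Summing gives P(defective) = 0.15640.
P(Machine 2 | defective) = 0.05000 / 0.15640 = 0.320.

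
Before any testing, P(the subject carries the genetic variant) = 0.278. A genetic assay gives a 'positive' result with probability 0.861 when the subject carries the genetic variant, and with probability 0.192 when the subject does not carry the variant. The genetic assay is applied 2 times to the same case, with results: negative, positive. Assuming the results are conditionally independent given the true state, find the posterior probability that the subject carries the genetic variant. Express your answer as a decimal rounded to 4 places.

With H the event that the subject carries the genetic variant, the joint likelihood of the observed sequence is P(data|H) = 0.139·0.861 = 0.11968 and P(data|¬H) = 0.808·0.192 = 0.15514.
Bayes: P(H|data) = 0.278·0.11968 / (0.278·0.11968 + 0.722·0.15514) = 0.033271/0.14528 = 0.2290.

Posterior P(H) ≈ 0.2290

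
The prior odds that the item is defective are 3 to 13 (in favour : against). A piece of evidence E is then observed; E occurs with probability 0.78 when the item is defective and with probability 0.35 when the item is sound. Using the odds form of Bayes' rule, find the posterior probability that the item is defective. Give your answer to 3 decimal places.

Prior odds = 3/13 = 0.23077. In log-odds, ln(0.23077) = -1.4663.
Add log likelihood ratio: ln(2.2286) = 0.80136.
Posterior log-odds = -0.66498, so posterior odds = exp(-0.66498) = 0.51429. Converting, P(H|E) = 0.51429/1.5143 = 0.340.

Posterior probability ≈ 0.340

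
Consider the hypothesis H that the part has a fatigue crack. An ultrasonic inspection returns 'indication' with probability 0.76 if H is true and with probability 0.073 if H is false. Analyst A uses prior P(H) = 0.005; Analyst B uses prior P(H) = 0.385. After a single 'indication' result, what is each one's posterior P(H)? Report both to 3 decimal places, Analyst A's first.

P('+'|H) = 0.76, P('+'|¬H) = 0.073.
Analyst A: numerator 0.76·0.005 = 0.0038000; evidence = 0.0038000+0.073·0.995 = 0.076435; posterior = 0.050.
Analyst B: numerator 0.76·0.385 = 0.29260; evidence = 0.29260+0.073·0.615 = 0.33750; posterior = 0.867.

Analyst A: 0.050; Analyst B: 0.867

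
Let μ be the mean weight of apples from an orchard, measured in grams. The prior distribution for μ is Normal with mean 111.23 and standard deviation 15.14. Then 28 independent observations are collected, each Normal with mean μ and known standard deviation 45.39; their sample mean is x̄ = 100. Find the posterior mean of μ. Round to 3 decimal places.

Posterior mean ≈ 102.729

Prior precision 1/τ₀² = 1/15.14² = 0.00436263; data precision n/σ² = 28/45.39² = 0.0135906.
Posterior precision = 0.00436263 + 0.0135906 = 0.0179532.
Posterior mean = (0.00436263·111.23 + 0.0135906·100) / 0.0179532 = 102.729.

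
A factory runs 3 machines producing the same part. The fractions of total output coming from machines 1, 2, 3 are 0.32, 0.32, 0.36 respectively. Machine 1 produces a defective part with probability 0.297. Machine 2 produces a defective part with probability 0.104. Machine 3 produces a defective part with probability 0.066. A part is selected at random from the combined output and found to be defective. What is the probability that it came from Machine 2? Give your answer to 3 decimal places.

Posterior probability ≈ 0.219

Tabulate prior·likelihood by source: [1] prior 0.32, lik 0.297, product 0.09504; [2] prior 0.32, lik 0.104, product 0.03328; [3] prior 0.36, lik 0.066, product 0.02376.
Normalizing constant = 0.15208; the posterior for Machine 2 is its product over the sum, 0.03328/0.15208 = 0.219.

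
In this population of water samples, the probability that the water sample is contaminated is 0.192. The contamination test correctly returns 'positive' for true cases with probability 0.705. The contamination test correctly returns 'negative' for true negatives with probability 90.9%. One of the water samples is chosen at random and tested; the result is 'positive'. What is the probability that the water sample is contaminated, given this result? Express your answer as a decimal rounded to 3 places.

P(H | E) ≈ 0.648

Write H for 'the water sample is contaminated'. Prior odds H:¬H = 0.192/0.808 = 0.23762. For the 'positive' outcome, the likelihood ratio is 0.705/0.091 = 7.7473.
Posterior odds = 0.23762 × 7.7473 = 1.8409, so P(H|E) = 1.8409/(1+1.8409) = 0.648.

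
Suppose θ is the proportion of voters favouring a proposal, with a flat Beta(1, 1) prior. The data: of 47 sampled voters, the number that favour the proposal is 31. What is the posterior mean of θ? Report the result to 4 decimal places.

The binomial likelihood is conjugate to the Beta prior: with 31 successes and 16 failures, the posterior is Beta(1+31, 1+16) = Beta(32, 17).
E[θ | data] = 32/(32+17) = 0.6531.

Posterior mean ≈ 0.6531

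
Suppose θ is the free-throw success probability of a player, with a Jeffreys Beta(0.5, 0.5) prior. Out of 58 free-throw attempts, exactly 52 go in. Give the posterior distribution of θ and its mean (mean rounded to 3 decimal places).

Observing 52 successes and 6 failures updates Beta(0.5, 0.5) by adding the success and failure counts to the two shape parameters: α = 0.5+52 = 52.5, β = 0.5+6 = 6.5.
E[θ | data] = 52.5/(52.5+6.5) = 0.890.

Posterior: Beta(52.5, 6.5); mean ≈ 0.890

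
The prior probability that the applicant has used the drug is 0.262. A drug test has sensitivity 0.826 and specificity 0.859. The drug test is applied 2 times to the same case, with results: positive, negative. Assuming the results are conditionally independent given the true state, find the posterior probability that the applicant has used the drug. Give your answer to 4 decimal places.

Posterior P(H) ≈ 0.2964

With H the event that the applicant has used the drug, the joint likelihood of the observed sequence is P(data|H) = 0.826·0.174 = 0.14372 and P(data|¬H) = 0.141·0.859 = 0.12112.
Bayes: P(H|data) = 0.262·0.14372 / (0.262·0.14372 + 0.738·0.12112) = 0.037656/0.12704 = 0.2964.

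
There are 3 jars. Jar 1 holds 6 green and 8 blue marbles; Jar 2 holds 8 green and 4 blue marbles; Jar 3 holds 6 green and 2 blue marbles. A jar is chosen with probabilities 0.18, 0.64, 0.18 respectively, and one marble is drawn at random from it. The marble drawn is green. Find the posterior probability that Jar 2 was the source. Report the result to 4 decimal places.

Posterior probability ≈ 0.6679

Tabulate prior·likelihood by source: [1] prior 0.18, lik 0.4286, product 0.07714; [2] prior 0.64, lik 0.6667, product 0.4267; [3] prior 0.18, lik 0.75, product 0.1350.
Normalizing constant = 0.63881; the posterior for Jar 2 is its product over the sum, 0.4267/0.63881 = 0.6679.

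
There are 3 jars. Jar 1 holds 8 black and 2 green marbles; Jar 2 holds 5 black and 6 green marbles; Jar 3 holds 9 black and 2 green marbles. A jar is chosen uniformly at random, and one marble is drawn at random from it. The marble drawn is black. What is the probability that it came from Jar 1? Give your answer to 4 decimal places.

Tabulate prior·likelihood by source: [1] prior 0.333333, lik 0.8, product 0.2667; [2] prior 0.333333, lik 0.4545, product 0.1515; [3] prior 0.333333, lik 0.8182, product 0.2727.
Normalizing constant = 0.69091; the posterior for Jar 1 is its product over the sum, 0.2667/0.69091 = 0.3860.

Posterior probability ≈ 0.3860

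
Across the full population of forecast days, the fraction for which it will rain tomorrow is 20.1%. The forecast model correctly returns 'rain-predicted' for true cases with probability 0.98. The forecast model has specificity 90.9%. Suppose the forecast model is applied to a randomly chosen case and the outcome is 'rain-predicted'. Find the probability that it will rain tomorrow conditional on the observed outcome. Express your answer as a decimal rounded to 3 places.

Let H be the event that it will rain tomorrow. P(H) = 0.201, so P(¬H) = 0.799. With E the 'rain-predicted' result, P(E|H) = 0.98 and P(E|¬H) = 0.091.
P(E) = 0.98·0.201 + 0.091·0.799 = 0.19698 + 0.072709 = 0.26969.
By Bayes' theorem, P(H|E) = 0.19698 / 0.26969 = 0.730.

P(H | E) ≈ 0.730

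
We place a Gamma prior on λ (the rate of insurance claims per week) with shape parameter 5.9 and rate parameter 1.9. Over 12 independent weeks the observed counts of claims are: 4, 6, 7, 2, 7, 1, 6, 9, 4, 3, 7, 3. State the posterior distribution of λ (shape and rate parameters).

Total count ∑xᵢ = 59 over n = 12 weeks.
Gamma is conjugate to the Poisson likelihood: posterior is Gamma(shape = 5.9+59 = 64.9, rate = 1.9+12 = 13.9).

Posterior: Gamma(shape=64.9, rate=13.9)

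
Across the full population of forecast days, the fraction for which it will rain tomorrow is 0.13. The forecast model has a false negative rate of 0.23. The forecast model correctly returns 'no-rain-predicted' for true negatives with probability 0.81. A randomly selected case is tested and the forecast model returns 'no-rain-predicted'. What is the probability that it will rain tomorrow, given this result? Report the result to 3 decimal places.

P(H | E) ≈ 0.041

Write H for 'it will rain tomorrow'. Prior odds H:¬H = 0.13/0.87 = 0.14943. For the 'no-rain-predicted' outcome, the likelihood ratio is 0.23/0.81 = 0.28395.
Posterior odds = 0.14943 × 0.28395 = 0.042429, so P(H|E) = 0.042429/(1+0.042429) = 0.041.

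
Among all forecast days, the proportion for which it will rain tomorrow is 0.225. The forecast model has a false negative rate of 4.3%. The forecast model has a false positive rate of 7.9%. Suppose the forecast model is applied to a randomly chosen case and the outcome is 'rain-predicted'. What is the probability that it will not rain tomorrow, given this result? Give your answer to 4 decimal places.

Write H for 'it will rain tomorrow'. Prior odds H:¬H = 0.225/0.775 = 0.29032. For the 'rain-predicted' outcome, the likelihood ratio is 0.957/0.079 = 12.114.
Posterior odds = 0.29032 × 12.114 = 3.5169, so P(H|E) = 3.5169/(1+3.5169) = 0.7786. Then P(¬H|E) = 1 − 0.7786 = 0.2214.

P(¬H | E) ≈ 0.2214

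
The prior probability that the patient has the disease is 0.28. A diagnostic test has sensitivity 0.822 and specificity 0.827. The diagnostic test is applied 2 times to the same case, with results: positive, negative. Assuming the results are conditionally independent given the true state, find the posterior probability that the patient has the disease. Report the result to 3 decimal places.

With H the event that the patient has the disease, the joint likelihood of the observed sequence is P(data|H) = 0.822·0.178 = 0.14632 and P(data|¬H) = 0.173·0.827 = 0.14307.
Bayes: P(H|data) = 0.28·0.14632 / (0.28·0.14632 + 0.72·0.14307) = 0.040968/0.14398 = 0.2845.

Posterior P(H) ≈ 0.285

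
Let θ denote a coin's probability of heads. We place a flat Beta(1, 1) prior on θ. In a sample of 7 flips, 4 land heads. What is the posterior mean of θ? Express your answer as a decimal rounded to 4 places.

The binomial likelihood is conjugate to the Beta prior: with 4 successes and 3 failures, the posterior is Beta(1+4, 1+3) = Beta(5, 4).
Posterior mean = α/(α+β) = 5/9 = 0.5556.

Posterior mean ≈ 0.5556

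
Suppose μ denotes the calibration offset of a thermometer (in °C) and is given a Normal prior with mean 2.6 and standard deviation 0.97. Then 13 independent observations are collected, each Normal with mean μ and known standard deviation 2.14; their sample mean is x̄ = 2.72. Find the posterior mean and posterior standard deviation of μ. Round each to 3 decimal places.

Prior precision 1/τ₀² = 1/0.97² = 1.06281; data precision n/σ² = 13/2.14² = 2.83868.
Posterior precision = 1.06281 + 2.83868 = 3.90149, giving posterior SD = 1/√3.90149 = 0.506.
Posterior mean = (1.06281·2.6 + 2.83868·2.72) / 3.90149 = 2.687.

Posterior mean ≈ 2.687; posterior SD ≈ 0.506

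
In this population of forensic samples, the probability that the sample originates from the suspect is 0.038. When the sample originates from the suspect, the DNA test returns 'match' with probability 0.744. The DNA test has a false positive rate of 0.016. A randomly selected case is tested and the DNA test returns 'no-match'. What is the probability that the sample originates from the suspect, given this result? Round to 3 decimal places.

P(H | E) ≈ 0.010

Let H be the event that the sample originates from the suspect. P(H) = 0.038, so P(¬H) = 0.962. With E the 'no-match' result, P(E|H) = 0.256 and P(E|¬H) = 0.984.
P(E) = 0.256·0.038 + 0.984·0.962 = 0.0097280 + 0.94661 = 0.95634.
By Bayes' theorem, P(H|E) = 0.0097280 / 0.95634 = 0.010.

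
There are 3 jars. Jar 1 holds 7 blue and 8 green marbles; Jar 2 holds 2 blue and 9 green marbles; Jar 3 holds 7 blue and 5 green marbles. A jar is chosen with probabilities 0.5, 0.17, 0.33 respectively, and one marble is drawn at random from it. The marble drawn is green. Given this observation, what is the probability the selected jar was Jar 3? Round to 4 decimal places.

Posterior probability ≈ 0.2531

P(green|Jar 1) = 0.5333; P(green|Jar 2) = 0.8182; P(green|Jar 3) = 0.4167.
Prior × likelihood for each source: 0.5·0.5333=0.2667, 0.17·0.8182=0.1391, 0.33·0.4167=0.1375. Summing gives P(green) = 0.54326.
P(Jar 3 | green) = 0.1375 / 0.54326 = 0.2531.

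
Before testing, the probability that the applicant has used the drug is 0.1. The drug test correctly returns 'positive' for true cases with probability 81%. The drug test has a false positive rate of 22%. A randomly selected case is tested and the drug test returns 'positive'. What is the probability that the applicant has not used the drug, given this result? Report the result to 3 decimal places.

P(¬H | E) ≈ 0.710

Write H for 'the applicant has used the drug'. Prior odds H:¬H = 0.1/0.9 = 0.11111. For the 'positive' outcome, the likelihood ratio is 0.81/0.22 = 3.6818.
Posterior odds = 0.11111 × 3.6818 = 0.40909, so P(H|E) = 0.40909/(1+0.40909) = 0.290. Then P(¬H|E) = 1 − 0.290 = 0.710.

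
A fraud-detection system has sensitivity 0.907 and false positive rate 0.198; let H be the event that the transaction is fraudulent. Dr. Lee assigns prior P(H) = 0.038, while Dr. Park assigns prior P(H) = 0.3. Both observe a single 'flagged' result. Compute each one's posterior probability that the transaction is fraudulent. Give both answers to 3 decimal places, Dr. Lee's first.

P('+'|H) = 0.907, P('+'|¬H) = 0.198.
Dr. Lee: numerator 0.907·0.038 = 0.034466; evidence = 0.034466+0.198·0.962 = 0.22494; posterior = 0.153.
Dr. Park: numerator 0.907·0.3 = 0.27210; evidence = 0.27210+0.198·0.7 = 0.41070; posterior = 0.663.

Dr. Lee: 0.153; Dr. Park: 0.663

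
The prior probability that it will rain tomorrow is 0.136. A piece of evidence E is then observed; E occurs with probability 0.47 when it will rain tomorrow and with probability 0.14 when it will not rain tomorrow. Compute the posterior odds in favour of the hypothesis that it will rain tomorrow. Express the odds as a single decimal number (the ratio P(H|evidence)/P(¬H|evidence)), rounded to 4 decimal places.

Posterior odds ≈ 0.5284

Prior odds = 0.136/(1−0.136) = 0.15741.
Likelihood ratio for E = 0.47/0.14 = 3.3571.
Posterior odds = prior odds × LR = 0.52844.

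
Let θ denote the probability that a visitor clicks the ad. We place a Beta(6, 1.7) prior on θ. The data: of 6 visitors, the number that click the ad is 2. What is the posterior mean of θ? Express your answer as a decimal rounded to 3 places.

Observing 2 successes and 4 failures updates Beta(6, 1.7) by adding the success and failure counts to the two shape parameters: α = 6+2 = 8, β = 1.7+4 = 5.7.
E[θ | data] = 8/(8+5.7) = 0.584.

Posterior mean ≈ 0.584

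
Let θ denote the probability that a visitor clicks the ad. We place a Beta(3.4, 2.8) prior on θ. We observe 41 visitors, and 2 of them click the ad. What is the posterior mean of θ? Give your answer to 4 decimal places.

Posterior mean ≈ 0.1144

Observing 2 successes and 39 failures updates Beta(3.4, 2.8) by adding the success and failure counts to the two shape parameters: α = 3.4+2 = 5.4, β = 2.8+39 = 41.8.
E[θ | data] = 5.4/(5.4+41.8) = 0.1144.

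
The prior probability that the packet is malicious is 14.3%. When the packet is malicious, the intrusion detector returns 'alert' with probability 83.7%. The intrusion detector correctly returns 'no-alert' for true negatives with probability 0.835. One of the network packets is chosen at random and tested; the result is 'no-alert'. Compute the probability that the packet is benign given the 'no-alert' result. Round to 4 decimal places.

P(¬H | E) ≈ 0.9685

Let H be the event that the packet is malicious. P(H) = 0.143, so P(¬H) = 0.857. With E the 'no-alert' result, P(E|H) = 0.163 and P(E|¬H) = 0.835.
P(E) = 0.163·0.143 + 0.835·0.857 = 0.023309 + 0.71559 = 0.73890.
By Bayes' theorem, P(H|E) = 0.023309 / 0.73890 = 0.0315. Hence P(¬H|E) = 1 − 0.0315 = 0.9685.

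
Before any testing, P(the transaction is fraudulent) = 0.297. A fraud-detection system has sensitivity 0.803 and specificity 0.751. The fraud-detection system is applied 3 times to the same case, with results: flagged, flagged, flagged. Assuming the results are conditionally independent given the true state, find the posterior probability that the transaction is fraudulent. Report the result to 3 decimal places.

With H the event that the transaction is fraudulent, the joint likelihood of the observed sequence is P(data|H) = 0.803·0.803·0.803 = 0.51778 and P(data|¬H) = 0.249·0.249·0.249 = 0.015438.
Bayes: P(H|data) = 0.297·0.51778 / (0.297·0.51778 + 0.703·0.015438) = 0.15378/0.16463 = 0.9341.

Posterior P(H) ≈ 0.934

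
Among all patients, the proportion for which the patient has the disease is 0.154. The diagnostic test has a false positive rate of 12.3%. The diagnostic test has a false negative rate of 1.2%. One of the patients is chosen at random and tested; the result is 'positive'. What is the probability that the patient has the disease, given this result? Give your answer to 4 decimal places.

Let H be the event that the patient has the disease. P(H) = 0.154, so P(¬H) = 0.846. With E the 'positive' result, P(E|H) = 0.988 and P(E|¬H) = 0.123.
P(E) = 0.988·0.154 + 0.123·0.846 = 0.15215 + 0.10406 = 0.25621.
By Bayes' theorem, P(H|E) = 0.15215 / 0.25621 = 0.5939.

P(H | E) ≈ 0.5939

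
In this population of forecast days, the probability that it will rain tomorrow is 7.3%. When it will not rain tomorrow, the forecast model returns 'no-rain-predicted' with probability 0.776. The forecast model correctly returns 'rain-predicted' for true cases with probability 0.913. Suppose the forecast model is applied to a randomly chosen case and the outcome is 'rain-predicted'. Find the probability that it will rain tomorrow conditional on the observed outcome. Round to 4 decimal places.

P(H | E) ≈ 0.2430

Let H be the event that it will rain tomorrow. P(H) = 0.073, so P(¬H) = 0.927. With E the 'rain-predicted' result, P(E|H) = 0.913 and P(E|¬H) = 0.224.
P(E) = 0.913·0.073 + 0.224·0.927 = 0.066649 + 0.20765 = 0.27430.
By Bayes' theorem, P(H|E) = 0.066649 / 0.27430 = 0.2430.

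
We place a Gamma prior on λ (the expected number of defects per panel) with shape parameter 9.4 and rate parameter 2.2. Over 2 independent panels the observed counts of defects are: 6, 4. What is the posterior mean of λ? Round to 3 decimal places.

Posterior mean ≈ 4.619

Total count ∑xᵢ = 10 over n = 2 panels.
Gamma is conjugate to the Poisson likelihood: posterior is Gamma(shape = 9.4+10 = 19.4, rate = 2.2+2 = 4.2).
Posterior mean = shape/rate = 19.4/4.2 = 4.619.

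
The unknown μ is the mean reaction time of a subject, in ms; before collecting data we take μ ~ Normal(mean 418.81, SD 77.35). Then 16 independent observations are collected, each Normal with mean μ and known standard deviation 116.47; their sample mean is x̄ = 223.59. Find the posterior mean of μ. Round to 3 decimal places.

With known σ, the Normal prior is conjugate. Weight on the data is w = (n/σ²)/(n/σ² + 1/τ₀²) = 0.00117948/(0.00117948+0.00016714) = 0.87588.
Posterior mean = w·x̄ + (1−w)·μ₀ = 0.87588·223.59 + 0.12412·418.81 = 247.820.

Posterior mean ≈ 247.820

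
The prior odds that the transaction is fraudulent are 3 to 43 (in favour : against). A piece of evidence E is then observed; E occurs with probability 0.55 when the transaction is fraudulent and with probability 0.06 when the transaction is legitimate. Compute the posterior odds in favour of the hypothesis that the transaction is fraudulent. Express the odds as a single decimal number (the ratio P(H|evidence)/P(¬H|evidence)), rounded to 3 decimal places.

Posterior odds ≈ 0.640

Prior odds = 3/43 = 0.069767. In log-odds, ln(0.069767) = -2.6626.
Add log likelihood ratio: ln(9.1667) = 2.2156.
Posterior log-odds = -0.44701, so posterior odds = exp(-0.44701) = 0.63953.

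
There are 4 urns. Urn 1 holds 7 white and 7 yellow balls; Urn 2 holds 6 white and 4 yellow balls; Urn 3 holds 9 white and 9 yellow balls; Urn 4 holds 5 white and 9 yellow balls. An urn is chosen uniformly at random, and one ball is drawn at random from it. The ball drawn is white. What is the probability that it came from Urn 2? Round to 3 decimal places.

P(white|Urn 1) = 0.5; P(white|Urn 2) = 0.6; P(white|Urn 3) = 0.5; P(white|Urn 4) = 0.3571.
Prior × likelihood for each source: 0.25·0.5=0.1250, 0.25·0.6=0.1500, 0.25·0.5=0.1250, 0.25·0.3571=0.08929. Summing gives P(white) = 0.48929.
P(Urn 2 | white) = 0.1500 / 0.48929 = 0.307.

Posterior probability ≈ 0.307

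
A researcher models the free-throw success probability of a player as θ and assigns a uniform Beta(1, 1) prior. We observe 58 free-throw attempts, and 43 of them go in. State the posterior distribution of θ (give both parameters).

The binomial likelihood is conjugate to the Beta prior: with 43 successes and 15 failures, the posterior is Beta(1+43, 1+15) = Beta(44, 16).

Posterior: Beta(44, 16)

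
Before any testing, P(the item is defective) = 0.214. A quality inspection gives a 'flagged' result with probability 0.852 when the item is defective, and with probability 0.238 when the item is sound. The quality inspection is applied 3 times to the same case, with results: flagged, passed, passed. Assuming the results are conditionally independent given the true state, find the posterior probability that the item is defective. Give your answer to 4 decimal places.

Let H be the event that the item is defective; start with P(H) = 0.214. P('flagged'|H) = 0.852, P('flagged'|¬H) = 0.238.
Update on result 1 ('flagged'): P(H) ← 0.852·0.2140 / (0.852·0.2140 + 0.238·0.7860) = 0.18233/0.36940 = 0.4936.
Update on result 2 ('passed'): P(H) ← 0.148·0.4936 / (0.148·0.4936 + 0.762·0.5064) = 0.073050/0.45894 = 0.1592.
Update on result 3 ('passed'): P(H) ← 0.148·0.1592 / (0.148·0.1592 + 0.762·0.8408) = 0.023558/0.66427 = 0.0355.

Posterior P(H) ≈ 0.0355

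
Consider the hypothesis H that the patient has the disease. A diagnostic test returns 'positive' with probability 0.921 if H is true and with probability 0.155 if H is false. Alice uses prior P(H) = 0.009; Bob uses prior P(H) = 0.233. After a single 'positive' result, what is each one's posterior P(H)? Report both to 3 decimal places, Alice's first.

Alice: 0.051; Bob: 0.643

P('+'|H) = 0.921, P('+'|¬H) = 0.155.
Alice: numerator 0.921·0.009 = 0.0082890; evidence = 0.0082890+0.155·0.991 = 0.16189; posterior = 0.051.
Bob: numerator 0.921·0.233 = 0.21459; evidence = 0.21459+0.155·0.767 = 0.33348; posterior = 0.643.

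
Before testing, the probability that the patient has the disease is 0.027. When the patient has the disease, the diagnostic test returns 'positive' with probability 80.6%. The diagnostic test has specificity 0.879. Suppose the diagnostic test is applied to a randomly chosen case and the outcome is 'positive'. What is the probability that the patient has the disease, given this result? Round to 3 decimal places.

Let H be the event that the patient has the disease. P(H) = 0.027, so P(¬H) = 0.973. With E the 'positive' result, P(E|H) = 0.806 and P(E|¬H) = 0.121.
P(E) = 0.806·0.027 + 0.121·0.973 = 0.021762 + 0.11773 = 0.13949.
By Bayes' theorem, P(H|E) = 0.021762 / 0.13949 = 0.156.

P(H | E) ≈ 0.156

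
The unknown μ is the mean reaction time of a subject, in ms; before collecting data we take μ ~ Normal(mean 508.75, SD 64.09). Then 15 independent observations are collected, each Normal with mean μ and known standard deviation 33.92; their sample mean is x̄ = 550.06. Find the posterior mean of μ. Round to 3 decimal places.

Prior precision 1/τ₀² = 1/64.09² = 0.00024346; data precision n/σ² = 15/33.92² = 0.0130371.
Posterior precision = 0.00024346 + 0.0130371 = 0.0132805.
Posterior mean = (0.00024346·508.75 + 0.0130371·550.06) / 0.0132805 = 549.303.

Posterior mean ≈ 549.303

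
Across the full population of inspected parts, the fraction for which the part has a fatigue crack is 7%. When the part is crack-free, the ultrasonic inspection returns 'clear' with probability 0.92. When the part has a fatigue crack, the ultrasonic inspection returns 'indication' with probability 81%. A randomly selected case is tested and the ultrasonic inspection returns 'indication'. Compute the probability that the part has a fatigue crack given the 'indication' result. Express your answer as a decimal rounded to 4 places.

Let H be the event that the part has a fatigue crack. P(H) = 0.07, so P(¬H) = 0.93. With E the 'indication' result, P(E|H) = 0.81 and P(E|¬H) = 0.08.
P(E) = 0.81·0.07 + 0.08·0.93 = 0.056700 + 0.074400 = 0.13110.
By Bayes' theorem, P(H|E) = 0.056700 / 0.13110 = 0.4325.

P(H | E) ≈ 0.4325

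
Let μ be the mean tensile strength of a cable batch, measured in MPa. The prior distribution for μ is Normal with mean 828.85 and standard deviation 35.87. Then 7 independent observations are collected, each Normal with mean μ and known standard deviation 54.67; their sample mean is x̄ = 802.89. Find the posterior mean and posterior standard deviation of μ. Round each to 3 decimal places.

Posterior mean ≈ 809.358; posterior SD ≈ 17.905

With known σ, the Normal prior is conjugate. Weight on the data is w = (n/σ²)/(n/σ² + 1/τ₀²) = 0.00234207/(0.00234207+0.00077721) = 0.75084.
Posterior mean = w·x̄ + (1−w)·μ₀ = 0.75084·802.89 + 0.24916·828.85 = 809.358. Posterior variance = 1/(0.00234207+0.00077721) = 320.587, so SD = 17.905.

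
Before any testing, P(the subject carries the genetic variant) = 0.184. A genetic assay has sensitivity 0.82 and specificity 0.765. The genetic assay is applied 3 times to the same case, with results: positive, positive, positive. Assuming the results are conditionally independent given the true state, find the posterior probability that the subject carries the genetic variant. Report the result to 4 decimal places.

With H the event that the subject carries the genetic variant, the joint likelihood of the observed sequence is P(data|H) = 0.82·0.82·0.82 = 0.55137 and P(data|¬H) = 0.235·0.235·0.235 = 0.012978.
Bayes: P(H|data) = 0.184·0.55137 / (0.184·0.55137 + 0.816·0.012978) = 0.10145/0.11204 = 0.9055.

Posterior P(H) ≈ 0.9055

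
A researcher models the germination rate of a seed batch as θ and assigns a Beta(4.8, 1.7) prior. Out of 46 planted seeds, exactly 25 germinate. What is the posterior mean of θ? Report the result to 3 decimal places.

Observing 25 successes and 21 failures updates Beta(4.8, 1.7) by adding the success and failure counts to the two shape parameters: α = 4.8+25 = 29.8, β = 1.7+21 = 22.7.
Posterior mean = α/(α+β) = 29.8/52.5 = 0.568.

Posterior mean ≈ 0.568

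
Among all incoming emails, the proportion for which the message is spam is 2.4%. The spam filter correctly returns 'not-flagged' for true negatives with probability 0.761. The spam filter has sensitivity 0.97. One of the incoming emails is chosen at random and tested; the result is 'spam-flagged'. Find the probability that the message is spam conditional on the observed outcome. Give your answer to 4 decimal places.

Write H for 'the message is spam'. Prior odds H:¬H = 0.024/0.976 = 0.024590. For the 'spam-flagged' outcome, the likelihood ratio is 0.97/0.239 = 4.0586.
Posterior odds = 0.024590 × 4.0586 = 0.099801, so P(H|E) = 0.099801/(1+0.099801) = 0.0907.

P(H | E) ≈ 0.0907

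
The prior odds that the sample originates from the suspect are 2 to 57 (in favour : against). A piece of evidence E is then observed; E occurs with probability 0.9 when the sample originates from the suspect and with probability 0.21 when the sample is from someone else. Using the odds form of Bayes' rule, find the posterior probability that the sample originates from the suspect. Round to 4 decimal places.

Posterior probability ≈ 0.1307

Prior odds = 2/57 = 0.035088.
Likelihood ratio for E = 0.9/0.21 = 4.2857.
Posterior odds = prior odds × LR = 0.15038.
Posterior probability = odds/(1+odds) = 0.15038/1.1504 = 0.1307.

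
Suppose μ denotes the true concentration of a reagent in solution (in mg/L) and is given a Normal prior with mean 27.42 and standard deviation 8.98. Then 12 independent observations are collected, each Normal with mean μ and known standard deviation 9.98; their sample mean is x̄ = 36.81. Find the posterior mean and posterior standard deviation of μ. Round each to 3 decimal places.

Posterior mean ≈ 35.934; posterior SD ≈ 2.743

With known σ, the Normal prior is conjugate. Weight on the data is w = (n/σ²)/(n/σ² + 1/τ₀²) = 0.120481/(0.120481+0.0124007) = 0.90668.
Posterior mean = w·x̄ + (1−w)·μ₀ = 0.90668·36.81 + 0.093321·27.42 = 35.934. Posterior variance = 1/(0.120481+0.0124007) = 7.52546, so SD = 2.743.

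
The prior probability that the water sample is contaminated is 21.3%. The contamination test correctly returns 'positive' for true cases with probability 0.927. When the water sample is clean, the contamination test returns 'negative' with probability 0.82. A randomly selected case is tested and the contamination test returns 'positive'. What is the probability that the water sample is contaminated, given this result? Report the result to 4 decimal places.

Write H for 'the water sample is contaminated'. Prior odds H:¬H = 0.213/0.787 = 0.27065. For the 'positive' outcome, the likelihood ratio is 0.927/0.18 = 5.1500.
Posterior odds = 0.27065 × 5.1500 = 1.3938, so P(H|E) = 1.3938/(1+1.3938) = 0.5823.

P(H | E) ≈ 0.5823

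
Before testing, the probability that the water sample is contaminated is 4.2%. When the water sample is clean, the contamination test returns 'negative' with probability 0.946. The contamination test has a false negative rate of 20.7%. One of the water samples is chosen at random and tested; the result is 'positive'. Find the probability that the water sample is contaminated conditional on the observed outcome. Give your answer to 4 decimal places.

Write H for 'the water sample is contaminated'. Prior odds H:¬H = 0.042/0.958 = 0.043841. For the 'positive' outcome, the likelihood ratio is 0.793/0.054 = 14.685.
Posterior odds = 0.043841 × 14.685 = 0.64382, so P(H|E) = 0.64382/(1+0.64382) = 0.3917.

P(H | E) ≈ 0.3917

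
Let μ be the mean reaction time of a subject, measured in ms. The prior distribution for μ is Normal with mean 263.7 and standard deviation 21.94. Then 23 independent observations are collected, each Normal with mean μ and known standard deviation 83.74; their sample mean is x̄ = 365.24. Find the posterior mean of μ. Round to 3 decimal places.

Posterior mean ≈ 325.866

Prior precision 1/τ₀² = 1/21.94² = 0.00207743; data precision n/σ² = 23/83.74² = 0.00327991.
Posterior precision = 0.00207743 + 0.00327991 = 0.00535734.
Posterior mean = (0.00207743·263.7 + 0.00327991·365.24) / 0.00535734 = 325.866.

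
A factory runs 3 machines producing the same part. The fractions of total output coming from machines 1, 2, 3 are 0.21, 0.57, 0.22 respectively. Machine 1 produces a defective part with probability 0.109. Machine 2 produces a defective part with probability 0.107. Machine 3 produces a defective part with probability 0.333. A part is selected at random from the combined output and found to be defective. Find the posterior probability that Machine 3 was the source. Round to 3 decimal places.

Posterior probability ≈ 0.466

Tabulate prior·likelihood by source: [1] prior 0.21, lik 0.109, product 0.02289; [2] prior 0.57, lik 0.107, product 0.06099; [3] prior 0.22, lik 0.333, product 0.07326.
Normalizing constant = 0.15714; the posterior for Machine 3 is its product over the sum, 0.07326/0.15714 = 0.466.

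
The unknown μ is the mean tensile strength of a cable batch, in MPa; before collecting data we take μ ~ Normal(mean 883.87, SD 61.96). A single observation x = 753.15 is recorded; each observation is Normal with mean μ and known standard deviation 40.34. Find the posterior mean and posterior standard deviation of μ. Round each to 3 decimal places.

With known σ, the Normal prior is conjugate. Weight on the data is w = (n/σ²)/(n/σ² + 1/τ₀²) = 0.00061451/(0.00061451+0.00026048) = 0.70230.
Posterior mean = w·x̄ + (1−w)·μ₀ = 0.70230·753.15 + 0.29770·883.87 = 792.065. Posterior variance = 1/(0.00061451+0.00026048) = 1142.87, so SD = 33.806.

Posterior mean ≈ 792.065; posterior SD ≈ 33.806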